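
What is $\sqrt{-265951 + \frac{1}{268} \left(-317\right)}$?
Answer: $\frac{3 i \sqrt{530604155}}{134} \approx 515.71 i$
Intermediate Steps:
$\sqrt{-265951 + \frac{1}{268} \left(-317\right)} = \sqrt{-265951 - \frac{317}{268}} = \sqrt{- \frac{71275185}{268}} = \frac{3 i \sqrt{530604155}}{134}$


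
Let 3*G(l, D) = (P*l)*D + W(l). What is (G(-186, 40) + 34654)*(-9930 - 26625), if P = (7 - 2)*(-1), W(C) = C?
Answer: -1717792560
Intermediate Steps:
P = -5 (P = 5*(-1) = -5)
G(l, D) = l/3 - 5*D*l/3 (G(l, D) = ((-5*l)*D + l)/3 = (-5*D*l + l)/3 = (l - 5*D*l)/3 = l/3 - 5*D*l/3)
(G(-186, 40) + 34654)*(-9930 - 26625) = ((1/3)*(-186)*(1 - 5*40) + 34654)*(-9930 - 26625) = ((1/3)*(-186)*(1 - 200) + 34654)*(-36555) = ((1/3)*(-186)*(-199) + 34654)*(-36555) = (12338 + 34654)*(-36555) = 46992*(-36555) = -1717792560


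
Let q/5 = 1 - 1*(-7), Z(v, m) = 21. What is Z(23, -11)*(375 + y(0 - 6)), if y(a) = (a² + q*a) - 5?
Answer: 3486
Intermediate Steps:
q = 40 (q = 5*(1 - 1*(-7)) = 5*(1 + 7) = 5*8 = 40)
y(a) = -5 + a² + 40*a (y(a) = (a² + 40*a) - 5 = -5 + a² + 40*a)
Z(23, -11)*(375 + y(0 - 6)) = 21*(375 + (-5 + (0 - 6)² + 40*(0 - 6))) = 21*(375 + (-5 + (-6)² + 40*(-6))) = 21*(375 + (-5 + 36 - 240)) = 21*(375 - 209) = 21*166 = 3486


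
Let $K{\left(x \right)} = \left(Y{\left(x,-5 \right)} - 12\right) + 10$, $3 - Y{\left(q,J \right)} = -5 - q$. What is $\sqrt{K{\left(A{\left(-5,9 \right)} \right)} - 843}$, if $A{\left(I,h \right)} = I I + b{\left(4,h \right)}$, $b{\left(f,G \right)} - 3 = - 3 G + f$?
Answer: $8 i \sqrt{13} \approx 28.844 i$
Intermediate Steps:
$b{\left(f,G \right)} = 3 + f - 3 G$ ($b{\left(f,G \right)} = 3 - \left(- f + 3 G\right) = 3 + f - 3 G$)
$A{\left(I,h \right)} = 7 + I^{2} - 3 h$ ($A{\left(I,h \right)} = I I + \left(3 + 4 - 3 h\right) = I^{2} - \left(-7 + 3 h\right) = 7 + I^{2} - 3 h$)
$Y{\left(q,J \right)} = 8 + q$ ($Y{\left(q,J \right)} = 3 - \left(-5 - q\right) = 3 + \left(5 + q\right) = 8 + q$)
$K{\left(x \right)} = 6 + x$ ($K{\left(x \right)} = \left(\left(8 + x\right) - 12\right) + 10 = \left(-4 + x\right) + 10 = 6 + x$)
$\sqrt{K{\left(A{\left(-5,9 \right)} \right)} - 843} = \sqrt{\left(6 + \left(7 + \left(-5\right)^{2} - 27\right)\right) - 843} = \sqrt{\left(6 + \left(7 + 25 - 27\right)\right) - 843} = \sqrt{\left(6 + 5\right) - 843} = \sqrt{11 - 843} = \sqrt{-832} = 8 i \sqrt{13}$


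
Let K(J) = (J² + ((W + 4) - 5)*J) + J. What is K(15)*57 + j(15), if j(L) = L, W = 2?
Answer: 14550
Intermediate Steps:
K(J) = J² + 2*J (K(J) = (J² + ((2 + 4) - 5)*J) + J = (J² + (6 - 5)*J) + J = (J² + 1*J) + J = (J² + J) + J = (J + J²) + J = J² + 2*J)
K(15)*57 + j(15) = (15*(2 + 15))*57 + 15 = (15*17)*57 + 15 = 255*57 + 15 = 14535 + 15 = 14550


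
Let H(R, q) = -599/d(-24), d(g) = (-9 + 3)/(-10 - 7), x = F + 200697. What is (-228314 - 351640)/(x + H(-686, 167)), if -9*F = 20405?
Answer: -10439172/3541187 ≈ -2.9479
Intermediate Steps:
F = -20405/9 (F = -⅑*20405 = -20405/9 ≈ -2267.2)
x = 1785868/9 (x = -20405/9 + 200697 = 1785868/9 ≈ 1.9843e+5)
d(g) = 6/17 (d(g) = -6/(-17) = -6*(-1/17) = 6/17)
H(R, q) = -10183/6 (H(R, q) = -599/6/17 = -599*17/6 = -10183/6)
(-228314 - 351640)/(x + H(-686, 167)) = (-228314 - 351640)/(1785868/9 - 10183/6) = -579954/3541187/18 = -579954*18/3541187 = -10439172/3541187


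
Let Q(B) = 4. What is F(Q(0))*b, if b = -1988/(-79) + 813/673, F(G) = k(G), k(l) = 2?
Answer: 2804302/53167 ≈ 52.745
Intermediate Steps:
F(G) = 2
b = 1402151/53167 (b = -1988*(-1/79) + 813*(1/673) = 1988/79 + 813/673 = 1402151/53167 ≈ 26.373)
F(Q(0))*b = 2*(1402151/53167) = 2804302/53167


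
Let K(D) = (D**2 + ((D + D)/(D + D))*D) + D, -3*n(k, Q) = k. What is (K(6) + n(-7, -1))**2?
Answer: 22801/9 ≈ 2533.4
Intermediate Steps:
n(k, Q) = -k/3
K(D) = D**2 + 2*D (K(D) = (D**2 + ((2*D)/((2*D)))*D) + D = (D**2 + ((2*D)*(1/(2*D)))*D) + D = (D**2 + 1*D) + D = (D**2 + D) + D = (D + D**2) + D = D**2 + 2*D)
(K(6) + n(-7, -1))**2 = (6*(2 + 6) - 1/3*(-7))**2 = (6*8 + 7/3)**2 = (48 + 7/3)**2 = (151/3)**2 = 22801/9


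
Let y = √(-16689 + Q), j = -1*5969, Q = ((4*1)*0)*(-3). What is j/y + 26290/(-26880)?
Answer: -2629/2688 + 5969*I*√16689/16689 ≈ -0.97805 + 46.205*I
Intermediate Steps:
Q = 0 (Q = (4*0)*(-3) = 0*(-3) = 0)
j = -5969
y = I*√16689 (y = √(-16689 + 0) = √(-16689) = I*√16689 ≈ 129.19*I)
j/y + 26290/(-26880) = -5969*(-I*√16689/16689) + 26290/(-26880) = -(-5969)*I*√16689/16689 + 26290*(-1/26880) = 5969*I*√16689/16689 - 2629/2688 = -2629/2688 + 5969*I*√16689/16689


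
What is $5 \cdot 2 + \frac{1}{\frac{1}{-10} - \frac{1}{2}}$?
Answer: $\frac{25}{3} \approx 8.3333$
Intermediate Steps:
$5 \cdot 2 + \frac{1}{\frac{1}{-10} - \frac{1}{2}} = 10 + \frac{1}{- \frac{1}{10} - \frac{1}{2}} = 10 + \frac{1}{- \frac{3}{5}} = 10 - \frac{5}{3} = \frac{25}{3}$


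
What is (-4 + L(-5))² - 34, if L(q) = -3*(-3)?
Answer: -9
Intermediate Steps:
L(q) = 9
(-4 + L(-5))² - 34 = (-4 + 9)² - 34 = 5² - 34 = 25 - 34 = -9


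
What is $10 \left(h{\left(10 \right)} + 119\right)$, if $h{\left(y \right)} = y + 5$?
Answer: $1340$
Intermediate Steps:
$h{\left(y \right)} = 5 + y$
$10 \left(h{\left(10 \right)} + 119\right) = 10 \left(\left(5 + 10\right) + 119\right) = 10 \left(15 + 119\right) = 10 \cdot 134 = 1340$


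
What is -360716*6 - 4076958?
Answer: -6241254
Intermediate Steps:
-360716*6 - 4076958 = -2164296 - 4076958 = -6241254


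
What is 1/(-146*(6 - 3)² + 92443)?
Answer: 1/91129 ≈ 1.0973e-5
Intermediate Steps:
1/(-146*(6 - 3)² + 92443) = 1/(-146*3² + 92443) = 1/(-146*9 + 92443) = 1/(-1314 + 92443) = 1/91129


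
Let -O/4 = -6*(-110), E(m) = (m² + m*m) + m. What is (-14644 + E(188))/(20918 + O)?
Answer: 28116/9139 ≈ 3.0765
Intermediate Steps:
E(m) = m + 2*m² (E(m) = (m² + m²) + m = 2*m² + m = m + 2*m²)
O = -2640 (O = -(-24)*(-110) = -4*660 = -2640)
(-14644 + E(188))/(20918 + O) = (-14644 + 188*(1 + 2*188))/(20918 - 2640) = (-14644 + 188*(1 + 376))/18278 = (-14644 + 188*377)*(1/18278) = (-14644 + 70876)*(1/18278) = 56232*(1/18278) = 28116/9139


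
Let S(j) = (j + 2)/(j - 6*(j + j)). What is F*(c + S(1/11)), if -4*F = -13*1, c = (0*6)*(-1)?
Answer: -299/44 ≈ -6.7955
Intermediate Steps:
S(j) = -(2 + j)/(11*j) (S(j) = (2 + j)/(j - 12*j) = (2 + j)/((-11*j)) = (2 + j)*(-1/(11*j)) = -(2 + j)/(11*j))
c = 0 (c = 0*(-1) = 0)
F = 13/4 (F = -(-13)/4 = -¼*(-13) = 13/4 ≈ 3.2500)
F*(c + S(1/11)) = 13*(0 + (-2 - 1/11)/(11*(1/11)))/4 = 13*(0 + (-2 - 1*1/11)/(11*(1/11)))/4 = 13*(0 + (1/11)*11*(-2 - 1/11))/4 = 13*(0 + (1/11)*11*(-23/11))/4 = 13*(0 - 23/11)/4 = (13/4)*(-23/11) = -299/44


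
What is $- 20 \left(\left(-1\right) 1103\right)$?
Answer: $22060$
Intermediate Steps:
$- 20 \left(\left(-1\right) 1103\right) = \left(-20\right) \left(-1103\right) = 22060$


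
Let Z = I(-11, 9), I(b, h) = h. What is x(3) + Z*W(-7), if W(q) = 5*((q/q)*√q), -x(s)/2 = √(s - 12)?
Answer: I*(-6 + 45*√7) ≈ 113.06*I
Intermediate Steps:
x(s) = -2*√(-12 + s) (x(s) = -2*√(s - 12) = -2*√(-12 + s))
W(q) = 5*√q (W(q) = 5*(1*√q) = 5*√q)
Z = 9
x(3) + Z*W(-7) = -2*√(-12 + 3) + 9*(5*√(-7)) = -6*I + 9*(5*(I*√7)) = -6*I + 9*(5*I*√7) = -6*I + 45*I*√7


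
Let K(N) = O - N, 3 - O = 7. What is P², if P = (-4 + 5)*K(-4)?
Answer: 0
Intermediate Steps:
O = -4 (O = 3 - 1*7 = 3 - 7 = -4)
K(N) = -4 - N
P = 0 (P = (-4 + 5)*(-4 - 1*(-4)) = 1*(-4 + 4) = 1*0 = 0)
P² = 0² = 0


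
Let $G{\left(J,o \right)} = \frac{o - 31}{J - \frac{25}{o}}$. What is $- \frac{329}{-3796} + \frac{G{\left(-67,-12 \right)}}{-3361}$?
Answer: $\frac{859435315}{9938759324} \approx 0.086473$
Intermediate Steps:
$G{\left(J,o \right)} = \frac{-31 + o}{J - \frac{25}{o}}$
$- \frac{329}{-3796} + \frac{G{\left(-67,-12 \right)}}{-3361} = - \frac{329}{-3796} + \frac{\left(-12\right) \frac{1}{-25 - -804} \left(-31 - 12\right)}{-3361} = \left(-329\right) \left(- \frac{1}{3796}\right) + \left(-12\right) \frac{1}{-25 + 804} \left(-43\right) \left(- \frac{1}{3361}\right) = \frac{329}{3796} + \left(-12\right) \frac{1}{779} \left(-43\right) \left(- \frac{1}{3361}\right) = \frac{329}{3796} + \frac{516}{779} \left(- \frac{1}{3361}\right) = \frac{329}{3796} - \frac{516}{2618219} = \frac{859435315}{9938759324}$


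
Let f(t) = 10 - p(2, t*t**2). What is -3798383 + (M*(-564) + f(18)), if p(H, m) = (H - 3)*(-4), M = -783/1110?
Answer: -702626143/185 ≈ -3.7980e+6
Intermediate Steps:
M = -261/370 (M = -783*1/1110 = -261/370 ≈ -0.70541)
p(H, m) = 12 - 4*H (p(H, m) = (-3 + H)*(-4) = 12 - 4*H)
f(t) = 6 (f(t) = 10 - (12 - 4*2) = 10 - (12 - 8) = 10 - 1*4 = 10 - 4 = 6)
-3798383 + (M*(-564) + f(18)) = -3798383 + (-261/370*(-564) + 6) = -3798383 + (73602/185 + 6) = -3798383 + 74712/185 = -702626143/185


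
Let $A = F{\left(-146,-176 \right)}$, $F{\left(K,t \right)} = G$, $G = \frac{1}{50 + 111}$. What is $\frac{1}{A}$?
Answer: $161$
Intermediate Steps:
$G = \frac{1}{161} \approx 0.0062112$
$F{\left(K,t \right)} = \frac{1}{161}$
$A = \frac{1}{161} \approx 0.0062112$
$\frac{1}{A} = \frac{1}{\frac{1}{161}} = 161$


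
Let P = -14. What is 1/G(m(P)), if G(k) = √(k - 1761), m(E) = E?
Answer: -I*√71/355 ≈ -0.023736*I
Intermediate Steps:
G(k) = √(-1761 + k)
1/G(m(P)) = 1/(√(-1761 - 14)) = 1/(√(-1775)) = 1/(5*I*√71) = -I*√71/355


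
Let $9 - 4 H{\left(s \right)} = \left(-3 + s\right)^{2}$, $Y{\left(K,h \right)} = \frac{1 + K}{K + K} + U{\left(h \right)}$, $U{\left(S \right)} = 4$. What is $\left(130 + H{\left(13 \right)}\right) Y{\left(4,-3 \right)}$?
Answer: $\frac{15873}{32} \approx 496.03$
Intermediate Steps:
$Y{\left(K,h \right)} = 4 + \frac{1 + K}{2 K}$ ($Y{\left(K,h \right)} = \frac{1 + K}{K + K} + 4 = \frac{1 + K}{2 K} + 4 = 4 + \frac{1 + K}{2 K}$)
$H{\left(s \right)} = \frac{9}{4} - \frac{\left(-3 + s\right)^{2}}{4}$
$\left(130 + H{\left(13 \right)}\right) Y{\left(4,-3 \right)} = \left(130 + \frac{1}{4} \cdot 13 \left(6 - 13\right)\right) \frac{1 + 9 \cdot 4}{2 \cdot 4} = \left(130 + \frac{1}{4} \cdot 13 \left(6 - 13\right)\right) \frac{1}{2} \cdot \frac{1}{4} \left(1 + 36\right) = \left(130 + \frac{1}{4} \cdot 13 \left(-7\right)\right) \frac{1}{2} \cdot \frac{1}{4} \cdot 37 = \left(130 - \frac{91}{4}\right) \frac{37}{8} = \frac{429}{4} \cdot \frac{37}{8} = \frac{15873}{32}$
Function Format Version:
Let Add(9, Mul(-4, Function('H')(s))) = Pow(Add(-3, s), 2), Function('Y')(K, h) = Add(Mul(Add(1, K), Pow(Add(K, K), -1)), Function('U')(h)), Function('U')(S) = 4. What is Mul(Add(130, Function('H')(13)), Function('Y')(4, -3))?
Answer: Rational(15873, 32) ≈ 496.03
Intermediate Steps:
Function('Y')(K, h) = Add(4, Mul(Rational(1, 2), Pow(K, -1), Add(1, K))) (Function('Y')(K, h) = Add(Mul(Add(1, K), Pow(Add(K, K), -1)), 4) = Add(Mul(Add(1, K), Pow(Mul(2, K), -1)), 4) = Add(Mul(Add(1, K), Mul(Rational(1, 2), Pow(K, -1))), 4) = Add(Mul(Rational(1, 2), Pow(K, -1), Add(1, K)), 4) = Add(4, Mul(Rational(1, 2), Pow(K, -1), Add(1, K))))
Function('H')(s) = Add(Rational(9, 4), Mul(Rational(-1, 4), Pow(Add(-3, s), 2)))
Mul(Add(130, Function('H')(13)), Function('Y')(4, -3)) = Mul(Add(130, Mul(Rational(1, 4), 13, Add(6, Mul(-1, 13)))), Mul(Rational(1, 2), Pow(4, -1), Add(1, Mul(9, 4)))) = Mul(Add(130, Mul(Rational(1, 4), 13, Add(6, -13))), Mul(Rational(1, 2), Rational(1, 4), Add(1, 36))) = Mul(Add(130, Mul(Rational(1, 4), 13, -7)), Mul(Rational(1, 2), Rational(1, 4), 37)) = Mul(Add(130, Rational(-91, 4)), Rational(37, 8)) = Mul(Rational(429, 4), Rational(37, 8)) = Rational(15873, 32)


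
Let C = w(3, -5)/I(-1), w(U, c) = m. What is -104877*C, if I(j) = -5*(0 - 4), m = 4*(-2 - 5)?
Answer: 734139/5 ≈ 1.4683e+5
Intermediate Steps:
m = -28 (m = 4*(-7) = -28)
w(U, c) = -28
I(j) = 20 (I(j) = -5*(-4) = 20)
C = -7/5 (C = -28/20 = -28*1/20 = -7/5 ≈ -1.4000)
-104877*C = -104877*(-7/5) = 734139/5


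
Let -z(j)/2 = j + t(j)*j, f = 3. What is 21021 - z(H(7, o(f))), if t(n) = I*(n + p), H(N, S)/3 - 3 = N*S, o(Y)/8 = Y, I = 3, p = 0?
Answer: 1601061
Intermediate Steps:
o(Y) = 8*Y
H(N, S) = 9 + 3*N*S (H(N, S) = 9 + 3*(N*S) = 9 + 3*N*S)
t(n) = 3*n (t(n) = 3*(n + 0) = 3*n)
z(j) = -6*j² - 2*j (z(j) = -2*(j + (3*j)*j) = -2*(j + 3*j²) = -6*j² - 2*j)
21021 - z(H(7, o(f))) = 21021 - (-2)*(9 + 3*7*(8*3))*(1 + 3*(9 + 3*7*(8*3))) = 21021 - (-2)*(9 + 3*7*24)*(1 + 3*(9 + 3*7*24)) = 21021 - (-2)*(9 + 504)*(1 + 3*(9 + 504)) = 21021 - (-2)*513*(1 + 3*513) = 21021 - (-2)*513*(1 + 1539) = 21021 - (-2)*513*1540 = 21021 - 1*(-1580040) = 21021 + 1580040 = 1601061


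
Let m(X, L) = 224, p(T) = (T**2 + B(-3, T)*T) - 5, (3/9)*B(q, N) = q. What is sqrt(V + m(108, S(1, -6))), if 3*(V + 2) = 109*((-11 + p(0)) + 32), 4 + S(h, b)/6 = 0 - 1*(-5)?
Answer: sqrt(7230)/3 ≈ 28.343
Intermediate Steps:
B(q, N) = 3*q
S(h, b) = 6 (S(h, b) = -24 + 6*(0 - 1*(-5)) = -24 + 6*(0 + 5) = -24 + 6*5 = -24 + 30 = 6)
p(T) = -5 + T**2 - 9*T (p(T) = (T**2 + (3*(-3))*T) - 5 = (T**2 - 9*T) - 5 = -5 + T**2 - 9*T)
V = 1738/3 (V = -2 + (109*((-11 + (-5 + 0**2 - 9*0)) + 32))/3 = -2 + (109*((-11 + (-5 + 0 + 0)) + 32))/3 = -2 + (109*((-11 - 5) + 32))/3 = -2 + (109*(-16 + 32))/3 = -2 + (109*16)/3 = -2 + (1/3)*1744 = -2 + 1744/3 = 1738/3 ≈ 579.33)
sqrt(V + m(108, S(1, -6))) = sqrt(1738/3 + 224) = sqrt(2410/3) = sqrt(7230)/3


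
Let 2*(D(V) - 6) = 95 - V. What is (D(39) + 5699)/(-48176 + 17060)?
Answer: -1911/10372 ≈ -0.18425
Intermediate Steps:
D(V) = 107/2 - V/2 (D(V) = 6 + (95 - V)/2 = 6 + (95/2 - V/2) = 107/2 - V/2)
(D(39) + 5699)/(-48176 + 17060) = ((107/2 - ½*39) + 5699)/(-48176 + 17060) = ((107/2 - 39/2) + 5699)/(-31116) = (34 + 5699)*(-1/31116) = 5733*(-1/31116) = -1911/10372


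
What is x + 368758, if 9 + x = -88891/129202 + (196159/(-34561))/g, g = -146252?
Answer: 120408569144230329761/326533207646572 ≈ 3.6875e+5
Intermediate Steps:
x = -3163441104267815/326533207646572 (x = -9 + (-88891/129202 + (196159/(-34561))/(-146252)) = -9 + (-88891*1/129202 + (196159*(-1/34561))*(-1/146252)) = -9 + (-88891/129202 - 196159/34561*(-1/146252)) = -9 + (-88891/129202 + 196159/5054615372) = -9 - 224642235448667/326533207646572 = -3163441104267815/326533207646572 ≈ -9.6880)
x + 368758 = -3163441104267815/326533207646572 + 368758 = 120408569144230329761/326533207646572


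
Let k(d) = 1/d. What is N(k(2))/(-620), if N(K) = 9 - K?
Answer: -17/1240 ≈ -0.013710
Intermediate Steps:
N(k(2))/(-620) = (9 - 1/2)/(-620) = (9 - 1*1/2)*(-1/620) = (9 - 1/2)*(-1/620) = (17/2)*(-1/620) = -17/1240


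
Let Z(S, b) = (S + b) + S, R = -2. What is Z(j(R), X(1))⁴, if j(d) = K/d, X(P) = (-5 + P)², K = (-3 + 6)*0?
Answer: 65536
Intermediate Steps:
K = 0 (K = 3*0 = 0)
j(d) = 0 (j(d) = 0/d = 0)
Z(S, b) = b + 2*S
Z(j(R), X(1))⁴ = ((-5 + 1)² + 2*0)⁴ = ((-4)² + 0)⁴ = (16 + 0)⁴ = 16⁴ = 65536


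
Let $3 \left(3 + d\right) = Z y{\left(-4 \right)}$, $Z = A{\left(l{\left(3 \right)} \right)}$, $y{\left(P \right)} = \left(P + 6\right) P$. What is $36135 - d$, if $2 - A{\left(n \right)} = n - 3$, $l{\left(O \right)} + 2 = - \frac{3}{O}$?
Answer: $\frac{108478}{3} \approx 36159.0$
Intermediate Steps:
$l{\left(O \right)} = -2 - \frac{3}{O}$
$y{\left(P \right)} = P \left(6 + P\right)$ ($y{\left(P \right)} = \left(6 + P\right) P = P \left(6 + P\right)$)
$A{\left(n \right)} = 5 - n$ ($A{\left(n \right)} = 2 - \left(n - 3\right) = 2 - \left(-3 + n\right) = 5 - n$)
$Z = 8$ ($Z = 5 - \left(-2 - \frac{3}{3}\right) = 5 - \left(-2 - 1\right) = 5 - -3 = 5 + 3 = 8$)
$d = - \frac{73}{3}$ ($d = -3 + \frac{8 \left(- 4 \left(6 - 4\right)\right)}{3} = -3 + \frac{8 \left(\left(-4\right) 2\right)}{3} = -3 + \frac{8 \left(-8\right)}{3} = -3 + \frac{1}{3} \left(-64\right) = -3 - \frac{64}{3} = - \frac{73}{3} \approx -24.333$)
$36135 - d = 36135 - - \frac{73}{3} = 36135 + \frac{73}{3} = \frac{108478}{3}$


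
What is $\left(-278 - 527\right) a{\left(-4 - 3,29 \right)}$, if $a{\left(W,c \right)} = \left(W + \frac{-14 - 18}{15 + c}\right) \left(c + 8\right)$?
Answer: $\frac{2531725}{11} \approx 2.3016 \cdot 10^{5}$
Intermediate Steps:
$a{\left(W,c \right)} = \left(8 + c\right) \left(W - \frac{32}{15 + c}\right)$ ($a{\left(W,c \right)} = \left(W - \frac{32}{15 + c}\right) \left(8 + c\right) = \left(8 + c\right) \left(W - \frac{32}{15 + c}\right)$)
$\left(-278 - 527\right) a{\left(-4 - 3,29 \right)} = \left(-278 - 527\right) \frac{-256 - 928 + 120 \left(-4 - 3\right) + \left(-4 - 3\right) 29^{2} + 23 \left(-4 - 3\right) 29}{15 + 29} = - 805 \frac{-256 - 928 + 120 \left(-4 - 3\right) + \left(-4 - 3\right) 841 + 23 \left(-4 - 3\right) 29}{44} = - 805 \frac{-256 - 928 + 120 \left(-7\right) - 5887 + 23 \left(-7\right) 29}{44} = - 805 \frac{-256 - 928 - 840 - 5887 - 4669}{44} = - 805 \cdot \frac{1}{44} \left(-12580\right) = \left(-805\right) \left(- \frac{3145}{11}\right) = \frac{2531725}{11}$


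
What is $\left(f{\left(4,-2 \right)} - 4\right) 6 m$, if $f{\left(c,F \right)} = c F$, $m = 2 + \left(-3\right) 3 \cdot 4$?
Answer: $2448$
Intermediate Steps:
$m = -34$ ($m = 2 - 36 = -34$)
$f{\left(c,F \right)} = F c$
$\left(f{\left(4,-2 \right)} - 4\right) 6 m = \left(\left(-2\right) 4 - 4\right) 6 \left(-34\right) = \left(-8 - 4\right) 6 \left(-34\right) = \left(-12\right) 6 \left(-34\right) = \left(-72\right) \left(-34\right) = 2448$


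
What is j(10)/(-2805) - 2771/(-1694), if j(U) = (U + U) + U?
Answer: 46799/28798 ≈ 1.6251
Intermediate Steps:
j(U) = 3*U (j(U) = 2*U + U = 3*U)
j(10)/(-2805) - 2771/(-1694) = (3*10)/(-2805) - 2771/(-1694) = 30*(-1/2805) - 2771*(-1/1694) = -2/187 + 2771/1694 = 46799/28798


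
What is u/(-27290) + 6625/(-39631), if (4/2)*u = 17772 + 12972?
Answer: -395001991/540764995 ≈ -0.73045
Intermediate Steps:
u = 15372 (u = (17772 + 12972)/2 = (1/2)*30744 = 15372)
u/(-27290) + 6625/(-39631) = 15372/(-27290) + 6625/(-39631) = 15372*(-1/27290) + 6625*(-1/39631) = -7686/13645 - 6625/39631 = -395001991/540764995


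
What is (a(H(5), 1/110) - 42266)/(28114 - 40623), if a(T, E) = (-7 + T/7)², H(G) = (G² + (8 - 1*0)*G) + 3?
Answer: 2070673/612941 ≈ 3.3783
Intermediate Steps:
H(G) = 3 + G² + 8*G (H(G) = (G² + (8 + 0)*G) + 3 = (G² + 8*G) + 3 = 3 + G² + 8*G)
a(T, E) = (-7 + T/7)² (a(T, E) = (-7 + T*(⅐))² = (-7 + T/7)²)
(a(H(5), 1/110) - 42266)/(28114 - 40623) = ((-49 + (3 + 5² + 8*5))²/49 - 42266)/(28114 - 40623) = ((-49 + (3 + 25 + 40))²/49 - 42266)/(-12509) = ((-49 + 68)²/49 - 42266)*(-1/12509) = ((1/49)*19² - 42266)*(-1/12509) = ((1/49)*361 - 42266)*(-1/12509) = (361/49 - 42266)*(-1/12509) = -2070673/49*(-1/12509) = 2070673/612941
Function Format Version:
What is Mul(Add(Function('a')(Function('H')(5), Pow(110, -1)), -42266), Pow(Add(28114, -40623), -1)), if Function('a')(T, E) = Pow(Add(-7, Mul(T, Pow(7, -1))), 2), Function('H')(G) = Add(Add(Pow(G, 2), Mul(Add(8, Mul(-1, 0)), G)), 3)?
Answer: Rational(2070673, 612941) ≈ 3.3783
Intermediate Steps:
Function('H')(G) = Add(3, Pow(G, 2), Mul(8, G)) (Function('H')(G) = Add(Add(Pow(G, 2), Mul(Add(8, 0), G)), 3) = Add(Add(Pow(G, 2), Mul(8, G)), 3) = Add(3, Pow(G, 2), Mul(8, G)))
Function('a')(T, E) = Pow(Add(-7, Mul(Rational(1, 7), T)), 2) (Function('a')(T, E) = Pow(Add(-7, Mul(T, Rational(1, 7))), 2) = Pow(Add(-7, Mul(Rational(1, 7), T)), 2))
Mul(Add(Function('a')(Function('H')(5), Pow(110, -1)), -42266), Pow(Add(28114, -40623), -1)) = Mul(Add(Mul(Rational(1, 49), Pow(Add(-49, Add(3, Pow(5, 2), Mul(8, 5))), 2)), -42266), Pow(Add(28114, -40623), -1)) = Mul(Add(Mul(Rational(1, 49), Pow(Add(-49, Add(3, 25, 40)), 2)), -42266), Pow(-12509, -1)) = Mul(Add(Mul(Rational(1, 49), Pow(Add(-49, 68), 2)), -42266), Rational(-1, 12509)) = Mul(Add(Mul(Rational(1, 49), Pow(19, 2)), -42266), Rational(-1, 12509)) = Mul(Add(Mul(Rational(1, 49), 361), -42266), Rational(-1, 12509)) = Mul(Add(Rational(361, 49), -42266), Rational(-1, 12509)) = Mul(Rational(-2070673, 49), Rational(-1, 12509)) = Rational(2070673, 612941)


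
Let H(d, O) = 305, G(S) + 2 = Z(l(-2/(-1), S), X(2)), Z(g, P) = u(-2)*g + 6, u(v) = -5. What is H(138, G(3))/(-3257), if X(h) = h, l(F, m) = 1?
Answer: -305/3257 ≈ -0.093644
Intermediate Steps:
Z(g, P) = 6 - 5*g (Z(g, P) = -5*g + 6 = 6 - 5*g)
G(S) = -1 (G(S) = -2 + (6 - 5*1) = -2 + (6 - 5) = -2 + 1 = -1)
H(138, G(3))/(-3257) = 305/(-3257) = 305*(-1/3257) = -305/3257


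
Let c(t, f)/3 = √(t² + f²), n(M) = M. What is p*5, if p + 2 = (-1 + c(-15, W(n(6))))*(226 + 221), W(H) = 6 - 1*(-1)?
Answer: -2245 + 6705*√274 ≈ 1.0874e+5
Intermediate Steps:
W(H) = 7 (W(H) = 6 + 1 = 7)
c(t, f) = 3*√(f² + t²) (c(t, f) = 3*√(t² + f²) = 3*√(f² + t²))
p = -449 + 1341*√274 (p = -2 + (-1 + 3*√(7² + (-15)²))*(226 + 221) = -2 + (-1 + 3*√(49 + 225))*447 = -2 + (-1 + 3*√274)*447 = -2 + (-447 + 1341*√274) = -449 + 1341*√274 ≈ 21749.)
p*5 = (-449 + 1341*√274)*5 = -2245 + 6705*√274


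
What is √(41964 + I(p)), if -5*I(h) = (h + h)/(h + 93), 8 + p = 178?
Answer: 4*√181411877/263 ≈ 204.85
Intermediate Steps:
p = 170 (p = -8 + 178 = 170)
I(h) = -2*h/(5*(93 + h)) (I(h) = -(h + h)/(5*(h + 93)) = -2*h/(5*(93 + h)))
√(41964 + I(p)) = √(41964 - 2*170/(465 + 5*170)) = √(41964 - 2*170/(465 + 850)) = √(41964 - 2*170/1315) = √(41964 - 2*170*1/1315) = √(41964 - 68/263) = √(11036464/263) = 4*√181411877/263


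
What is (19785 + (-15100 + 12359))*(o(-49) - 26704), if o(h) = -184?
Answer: -458279072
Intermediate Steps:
(19785 + (-15100 + 12359))*(o(-49) - 26704) = (19785 + (-15100 + 12359))*(-184 - 26704) = (19785 - 2741)*(-26888) = 17044*(-26888) = -458279072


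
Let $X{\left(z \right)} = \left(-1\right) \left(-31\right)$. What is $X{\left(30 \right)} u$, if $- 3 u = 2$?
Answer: $- \frac{62}{3} \approx -20.667$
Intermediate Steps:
$X{\left(z \right)} = 31$
$u = - \frac{2}{3}$ ($u = \left(- \frac{1}{3}\right) 2 = - \frac{2}{3} \approx -0.66667$)
$X{\left(30 \right)} u = 31 \left(- \frac{2}{3}\right) = - \frac{62}{3}$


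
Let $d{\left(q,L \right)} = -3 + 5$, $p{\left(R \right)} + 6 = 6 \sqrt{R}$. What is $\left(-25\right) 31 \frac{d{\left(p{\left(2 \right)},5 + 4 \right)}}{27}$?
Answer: $- \frac{1550}{27} \approx -57.407$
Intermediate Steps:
$p{\left(R \right)} = -6 + 6 \sqrt{R}$
$d{\left(q,L \right)} = 2$
$\left(-25\right) 31 \frac{d{\left(p{\left(2 \right)},5 + 4 \right)}}{27} = \left(-25\right) 31 \cdot \frac{2}{27} = - 775 \cdot 2 \cdot \frac{1}{27} = \left(-775\right) \frac{2}{27} = - \frac{1550}{27}$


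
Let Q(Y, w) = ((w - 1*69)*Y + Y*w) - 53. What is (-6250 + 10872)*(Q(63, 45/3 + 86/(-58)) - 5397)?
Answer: -1084880462/29 ≈ -3.7410e+7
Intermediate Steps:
Q(Y, w) = -53 + Y*w + Y*(-69 + w) (Q(Y, w) = ((w - 69)*Y + Y*w) - 53 = ((-69 + w)*Y + Y*w) - 53 = (Y*(-69 + w) + Y*w) - 53 = (Y*w + Y*(-69 + w)) - 53 = -53 + Y*w + Y*(-69 + w))
(-6250 + 10872)*(Q(63, 45/3 + 86/(-58)) - 5397) = (-6250 + 10872)*((-53 - 69*63 + 2*63*(45/3 + 86/(-58))) - 5397) = 4622*((-53 - 4347 + 2*63*(45*(1/3) + 86*(-1/58))) - 5397) = 4622*((-53 - 4347 + 2*63*(15 - 43/29)) - 5397) = 4622*((-53 - 4347 + 2*63*(392/29)) - 5397) = 4622*((-53 - 4347 + 49392/29) - 5397) = 4622*(-78208/29 - 5397) = 4622*(-234721/29) = -1084880462/29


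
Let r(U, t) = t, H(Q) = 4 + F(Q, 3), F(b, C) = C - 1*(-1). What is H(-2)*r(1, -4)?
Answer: -32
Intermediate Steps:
F(b, C) = 1 + C (F(b, C) = C + 1 = 1 + C)
H(Q) = 8 (H(Q) = 4 + (1 + 3) = 4 + 4 = 8)
H(-2)*r(1, -4) = 8*(-4) = -32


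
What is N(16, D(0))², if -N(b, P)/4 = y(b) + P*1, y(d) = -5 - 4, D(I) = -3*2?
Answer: 3600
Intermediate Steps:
D(I) = -6
y(d) = -9
N(b, P) = 36 - 4*P (N(b, P) = -4*(-9 + P*1) = -4*(-9 + P) = 36 - 4*P)
N(16, D(0))² = (36 - 4*(-6))² = (36 + 24)² = 60² = 3600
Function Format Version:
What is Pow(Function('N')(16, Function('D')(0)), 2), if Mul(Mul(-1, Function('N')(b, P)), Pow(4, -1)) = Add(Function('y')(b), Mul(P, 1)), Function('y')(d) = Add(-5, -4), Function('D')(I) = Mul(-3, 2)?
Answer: 3600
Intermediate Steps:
Function('D')(I) = -6
Function('y')(d) = -9
Function('N')(b, P) = Add(36, Mul(-4, P)) (Function('N')(b, P) = Mul(-4, Add(-9, Mul(P, 1))) = Mul(-4, Add(-9, P)) = Add(36, Mul(-4, P)))
Pow(Function('N')(16, Function('D')(0)), 2) = Pow(Add(36, Mul(-4, -6)), 2) = Pow(Add(36, 24), 2) = Pow(60, 2) = 3600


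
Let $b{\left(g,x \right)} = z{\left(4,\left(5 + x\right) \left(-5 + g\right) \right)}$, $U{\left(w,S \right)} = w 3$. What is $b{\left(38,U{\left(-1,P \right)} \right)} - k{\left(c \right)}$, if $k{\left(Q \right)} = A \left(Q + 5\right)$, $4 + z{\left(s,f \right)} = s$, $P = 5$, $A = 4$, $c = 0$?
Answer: $-20$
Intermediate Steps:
$z{\left(s,f \right)} = -4 + s$
$U{\left(w,S \right)} = 3 w$
$k{\left(Q \right)} = 20 + 4 Q$ ($k{\left(Q \right)} = 4 \left(Q + 5\right) = 4 \left(5 + Q\right) = 20 + 4 Q$)
$b{\left(g,x \right)} = 0$ ($b{\left(g,x \right)} = -4 + 4 = 0$)
$b{\left(38,U{\left(-1,P \right)} \right)} - k{\left(c \right)} = 0 - \left(20 + 4 \cdot 0\right) = 0 - \left(20 + 0\right) = 0 - 20 = -20$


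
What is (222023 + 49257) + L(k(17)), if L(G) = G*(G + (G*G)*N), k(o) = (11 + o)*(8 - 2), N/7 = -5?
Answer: -165657616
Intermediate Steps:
N = -35 (N = 7*(-5) = -35)
k(o) = 66 + 6*o (k(o) = (11 + o)*6 = 66 + 6*o)
L(G) = G*(G - 35*G**2) (L(G) = G*(G + (G*G)*(-35)) = G*(G + G**2*(-35)) = G*(G - 35*G**2))
(222023 + 49257) + L(k(17)) = (222023 + 49257) + (66 + 6*17)**2*(1 - 35*(66 + 6*17)) = 271280 + (66 + 102)**2*(1 - 35*(66 + 102)) = 271280 + 168**2*(1 - 35*168) = 271280 + 28224*(1 - 5880) = 271280 + 28224*(-5879) = 271280 - 165928896 = -165657616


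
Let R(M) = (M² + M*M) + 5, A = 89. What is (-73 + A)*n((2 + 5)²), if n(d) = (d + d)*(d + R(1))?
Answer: 87808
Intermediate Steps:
R(M) = 5 + 2*M² (R(M) = (M² + M²) + 5 = 2*M² + 5 = 5 + 2*M²)
n(d) = 2*d*(7 + d) (n(d) = (d + d)*(d + (5 + 2*1²)) = (2*d)*(d + (5 + 2*1)) = (2*d)*(d + (5 + 2)) = (2*d)*(d + 7) = (2*d)*(7 + d) = 2*d*(7 + d))
(-73 + A)*n((2 + 5)²) = (-73 + 89)*(2*(2 + 5)²*(7 + (2 + 5)²)) = 16*(2*7²*(7 + 7²)) = 16*(2*49*(7 + 49)) = 16*(2*49*56) = 16*5488 = 87808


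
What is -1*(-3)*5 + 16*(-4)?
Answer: -49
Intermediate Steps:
-1*(-3)*5 + 16*(-4) = 3*5 - 64 = 15 - 64 = -49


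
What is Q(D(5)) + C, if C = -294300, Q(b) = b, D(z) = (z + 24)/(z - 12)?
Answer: -2060129/7 ≈ -2.9430e+5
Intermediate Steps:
D(z) = (24 + z)/(-12 + z)
Q(D(5)) + C = (24 + 5)/(-12 + 5) - 294300 = 29/(-7) - 294300 = -⅐*29 - 294300 = -29/7 - 294300 = -2060129/7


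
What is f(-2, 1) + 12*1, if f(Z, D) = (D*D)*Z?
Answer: 10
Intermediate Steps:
f(Z, D) = Z*D² (f(Z, D) = D²*Z = Z*D²)
f(-2, 1) + 12*1 = -2*1² + 12*1 = -2*1 + 12 = -2 + 12 = 10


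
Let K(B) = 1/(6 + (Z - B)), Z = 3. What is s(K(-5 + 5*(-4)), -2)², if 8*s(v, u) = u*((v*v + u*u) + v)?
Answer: 21706281/21381376 ≈ 1.0152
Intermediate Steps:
K(B) = 1/(9 - B) (K(B) = 1/(6 + (3 - B)) = 1/(9 - B))
s(v, u) = u*(v + u² + v²)/8 (s(v, u) = (u*((v*v + u*u) + v))/8 = (u*((v² + u²) + v))/8 = (u*((u² + v²) + v))/8 = (u*(v + u² + v²))/8 = u*(v + u² + v²)/8)
s(K(-5 + 5*(-4)), -2)² = ((⅛)*(-2)*(1/(9 - (-5 + 5*(-4))) + (-2)² + (1/(9 - (-5 + 5*(-4))))²))² = ((⅛)*(-2)*(1/(9 - (-5 - 20)) + 4 + (1/(9 - (-5 - 20)))²))² = ((⅛)*(-2)*(1/(9 - 1*(-25)) + 4 + (1/(9 - 1*(-25)))²))² = ((⅛)*(-2)*(1/(9 + 25) + 4 + (1/(9 + 25))²))² = ((⅛)*(-2)*(1/34 + 4 + (1/34)²))² = ((⅛)*(-2)*(1/34 + 4 + 1/1156))² = ((⅛)*(-2)*(4659/1156))² = (-4659/4624)² = 21706281/21381376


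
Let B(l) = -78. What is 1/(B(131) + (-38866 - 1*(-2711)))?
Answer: -1/36233 ≈ -2.7599e-5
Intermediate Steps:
1/(B(131) + (-38866 - 1*(-2711))) = 1/(-78 + (-38866 - 1*(-2711))) = 1/(-78 + (-38866 + 2711)) = 1/(-78 - 36155) = 1/(-36233) = -1/36233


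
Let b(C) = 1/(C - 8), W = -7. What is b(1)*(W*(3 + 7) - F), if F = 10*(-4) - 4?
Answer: 26/7 ≈ 3.7143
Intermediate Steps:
F = -44 (F = -40 - 4 = -44)
b(C) = 1/(-8 + C)
b(1)*(W*(3 + 7) - F) = (-7*(3 + 7) - 1*(-44))/(-8 + 1) = (-7*10 + 44)/(-7) = -(-70 + 44)/7 = -1/7*(-26) = 26/7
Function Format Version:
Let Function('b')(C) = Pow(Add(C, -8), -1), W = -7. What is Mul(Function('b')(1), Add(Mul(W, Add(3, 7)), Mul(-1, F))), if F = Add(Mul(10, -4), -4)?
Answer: Rational(26, 7) ≈ 3.7143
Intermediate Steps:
F = -44 (F = Add(-40, -4) = -44)
Function('b')(C) = Pow(Add(-8, C), -1)
Mul(Function('b')(1), Add(Mul(W, Add(3, 7)), Mul(-1, F))) = Mul(Pow(Add(-8, 1), -1), Add(Mul(-7, Add(3, 7)), Mul(-1, -44))) = Mul(Pow(-7, -1), Add(Mul(-7, 10), 44)) = Mul(Rational(-1, 7), Add(-70, 44)) = Mul(Rational(-1, 7), -26) = Rational(26, 7)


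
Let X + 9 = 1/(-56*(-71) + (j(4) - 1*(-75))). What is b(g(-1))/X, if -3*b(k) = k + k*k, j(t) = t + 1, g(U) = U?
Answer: 0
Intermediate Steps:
j(t) = 1 + t
X = -36503/4056 (X = -9 + 1/(-56*(-71) + ((1 + 4) - 1*(-75))) = -9 + 1/(3976 + (5 + 75)) = -9 + 1/(3976 + 80) = -9 + 1/4056 = -36503/4056 ≈ -8.9998)
b(k) = -k/3 - k²/3 (b(k) = -(k + k*k)/3 = -(k + k²)/3 = -k/3 - k²/3)
b(g(-1))/X = (-⅓*(-1)*(1 - 1))/(-36503/4056) = -⅓*(-1)*0*(-4056/36503) = 0*(-4056/36503) = 0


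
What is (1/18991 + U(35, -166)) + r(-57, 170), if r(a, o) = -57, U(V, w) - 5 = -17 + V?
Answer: -645693/18991 ≈ -34.000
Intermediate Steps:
U(V, w) = -12 + V (U(V, w) = 5 + (-17 + V) = -12 + V)
(1/18991 + U(35, -166)) + r(-57, 170) = (1/18991 + (-12 + 35)) - 57 = (1/18991 + 23) - 57 = 436794/18991 - 57 = -645693/18991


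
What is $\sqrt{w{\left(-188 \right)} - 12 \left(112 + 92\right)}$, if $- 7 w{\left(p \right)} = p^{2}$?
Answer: $\frac{16 i \sqrt{1435}}{7} \approx 86.586 i$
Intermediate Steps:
$w{\left(p \right)} = - \frac{p^{2}}{7}$
$\sqrt{w{\left(-188 \right)} - 12 \left(112 + 92\right)} = \sqrt{- \frac{\left(-188\right)^{2}}{7} - 12 \left(112 + 92\right)} = \sqrt{\left(- \frac{1}{7}\right) 35344 - 2448} = \sqrt{- \frac{35344}{7} - 2448} = \sqrt{- \frac{52480}{7}} = \frac{16 i \sqrt{1435}}{7}$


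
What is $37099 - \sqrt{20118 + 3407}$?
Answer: $37099 - 5 \sqrt{941} \approx 36946.0$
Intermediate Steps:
$37099 - \sqrt{20118 + 3407} = 37099 - \sqrt{23525} = 37099 - 5 \sqrt{941}$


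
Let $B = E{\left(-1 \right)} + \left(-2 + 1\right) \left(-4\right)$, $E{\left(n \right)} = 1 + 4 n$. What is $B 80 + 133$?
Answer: $213$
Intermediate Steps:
$B = 1$ ($B = \left(1 + 4 \left(-1\right)\right) + \left(-2 + 1\right) \left(-4\right) = \left(1 - 4\right) - -4 = -3 + 4 = 1$)
$B 80 + 133 = 1 \cdot 80 + 133 = 80 + 133 = 213$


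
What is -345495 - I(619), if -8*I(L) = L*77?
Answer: -2716297/8 ≈ -3.3954e+5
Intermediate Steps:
I(L) = -77*L/8 (I(L) = -L*77/8 = -77*L/8)
-345495 - I(619) = -345495 - (-77)*619/8 = -345495 - 1*(-47663/8) = -345495 + 47663/8 = -2716297/8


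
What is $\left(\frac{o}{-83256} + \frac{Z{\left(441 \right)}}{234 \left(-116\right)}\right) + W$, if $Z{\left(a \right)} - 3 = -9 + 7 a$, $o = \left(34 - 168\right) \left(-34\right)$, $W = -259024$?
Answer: $- \frac{625394168351}{2414424} \approx -2.5902 \cdot 10^{5}$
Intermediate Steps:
$o = 4556$ ($o = \left(-134\right) \left(-34\right) = 4556$)
$Z{\left(a \right)} = -6 + 7 a$ ($Z{\left(a \right)} = 3 + \left(-9 + 7 a\right) = -6 + 7 a$)
$\left(\frac{o}{-83256} + \frac{Z{\left(441 \right)}}{234 \left(-116\right)}\right) + W = \left(\frac{4556}{-83256} + \frac{-6 + 7 \cdot 441}{234 \left(-116\right)}\right) - 259024 = \left(4556 \left(- \frac{1}{83256}\right) + \frac{-6 + 3087}{-27144}\right) - 259024 = \left(- \frac{1139}{20814} + 3081 \left(- \frac{1}{27144}\right)\right) - 259024 = \left(- \frac{1139}{20814} - \frac{79}{696}\right) - 259024 = - \frac{406175}{2414424} - 259024 = - \frac{625394168351}{2414424}$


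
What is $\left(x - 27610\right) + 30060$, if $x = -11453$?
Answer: $-9003$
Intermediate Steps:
$\left(x - 27610\right) + 30060 = \left(-11453 - 27610\right) + 30060 = -39063 + 30060 = -9003$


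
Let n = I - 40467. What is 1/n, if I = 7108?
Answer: -1/33359 ≈ -2.9977e-5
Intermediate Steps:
n = -33359 (n = 7108 - 40467 = -33359)
1/n = 1/(-33359) = -1/33359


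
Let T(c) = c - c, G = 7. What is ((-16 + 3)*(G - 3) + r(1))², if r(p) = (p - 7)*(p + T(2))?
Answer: 3364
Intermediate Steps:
T(c) = 0
r(p) = p*(-7 + p) (r(p) = (p - 7)*(p + 0) = (-7 + p)*p = p*(-7 + p))
((-16 + 3)*(G - 3) + r(1))² = ((-16 + 3)*(7 - 3) + 1*(-7 + 1))² = (-13*4 + 1*(-6))² = (-52 - 6)² = (-58)² = 3364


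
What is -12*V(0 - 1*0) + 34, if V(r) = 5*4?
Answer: -206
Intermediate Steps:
V(r) = 20
-12*V(0 - 1*0) + 34 = -12*20 + 34 = -240 + 34 = -206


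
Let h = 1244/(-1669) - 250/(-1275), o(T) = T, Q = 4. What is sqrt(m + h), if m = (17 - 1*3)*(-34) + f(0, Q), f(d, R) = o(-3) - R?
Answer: I*sqrt(3503432583489)/85119 ≈ 21.99*I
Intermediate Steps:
h = -46754/85119 (h = 1244*(-1/1669) - 250*(-1/1275) = -1244/1669 + 10/51 = -46754/85119 ≈ -0.54928)
f(d, R) = -3 - R
m = -483 (m = (17 - 1*3)*(-34) + (-3 - 1*4) = (17 - 3)*(-34) + (-3 - 4) = 14*(-34) - 7 = -476 - 7 = -483)
sqrt(m + h) = sqrt(-483 - 46754/85119) = sqrt(-41159231/85119) = I*sqrt(3503432583489)/85119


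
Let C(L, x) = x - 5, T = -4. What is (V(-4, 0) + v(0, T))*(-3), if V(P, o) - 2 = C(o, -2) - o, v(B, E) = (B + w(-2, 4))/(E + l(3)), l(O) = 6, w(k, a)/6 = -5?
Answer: 60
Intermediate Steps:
w(k, a) = -30 (w(k, a) = 6*(-5) = -30)
C(L, x) = -5 + x
v(B, E) = (-30 + B)/(6 + E) (v(B, E) = (B - 30)/(E + 6) = (-30 + B)/(6 + E))
V(P, o) = -5 - o (V(P, o) = 2 + ((-5 - 2) - o) = 2 + (-7 - o) = -5 - o)
(V(-4, 0) + v(0, T))*(-3) = ((-5 - 1*0) + (-30 + 0)/(6 - 4))*(-3) = ((-5 + 0) - 30/2)*(-3) = (-5 + (½)*(-30))*(-3) = (-5 - 15)*(-3) = -20*(-3) = 60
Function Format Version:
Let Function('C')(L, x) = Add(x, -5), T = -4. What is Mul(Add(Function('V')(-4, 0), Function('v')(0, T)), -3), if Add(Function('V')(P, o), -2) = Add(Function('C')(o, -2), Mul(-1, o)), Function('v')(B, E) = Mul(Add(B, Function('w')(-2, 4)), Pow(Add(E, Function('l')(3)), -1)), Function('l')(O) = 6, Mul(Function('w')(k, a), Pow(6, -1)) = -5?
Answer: 60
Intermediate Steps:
Function('w')(k, a) = -30 (Function('w')(k, a) = Mul(6, -5) = -30)
Function('C')(L, x) = Add(-5, x)
Function('v')(B, E) = Mul(Pow(Add(6, E), -1), Add(-30, B)) (Function('v')(B, E) = Mul(Add(B, -30), Pow(Add(E, 6), -1)) = Mul(Add(-30, B), Pow(Add(6, E), -1)) = Mul(Pow(Add(6, E), -1), Add(-30, B)))
Function('V')(P, o) = Add(-5, Mul(-1, o)) (Function('V')(P, o) = Add(2, Add(Add(-5, -2), Mul(-1, o))) = Add(2, Add(-7, Mul(-1, o))) = Add(-5, Mul(-1, o)))
Mul(Add(Function('V')(-4, 0), Function('v')(0, T)), -3) = Mul(Add(Add(-5, Mul(-1, 0)), Mul(Pow(Add(6, -4), -1), Add(-30, 0))), -3) = Mul(Add(Add(-5, 0), Mul(Pow(2, -1), -30)), -3) = Mul(Add(-5, Mul(Rational(1, 2), -30)), -3) = Mul(Add(-5, -15), -3) = Mul(-20, -3) = 60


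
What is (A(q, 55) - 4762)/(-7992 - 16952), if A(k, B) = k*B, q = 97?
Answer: -573/24944 ≈ -0.022971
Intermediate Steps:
A(k, B) = B*k
(A(q, 55) - 4762)/(-7992 - 16952) = (55*97 - 4762)/(-7992 - 16952) = (5335 - 4762)/(-24944) = 573*(-1/24944) = -573/24944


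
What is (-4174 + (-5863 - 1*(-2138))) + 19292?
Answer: 11393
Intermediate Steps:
(-4174 + (-5863 - 1*(-2138))) + 19292 = (-4174 + (-5863 + 2138)) + 19292 = (-4174 - 3725) + 19292 = -7899 + 19292 = 11393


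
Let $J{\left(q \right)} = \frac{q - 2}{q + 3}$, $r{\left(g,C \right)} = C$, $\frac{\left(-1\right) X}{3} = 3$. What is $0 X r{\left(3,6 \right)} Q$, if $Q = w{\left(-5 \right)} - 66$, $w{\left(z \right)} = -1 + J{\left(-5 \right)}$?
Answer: $0$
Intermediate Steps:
$X = -9$ ($X = \left(-3\right) 3 = -9$)
$J{\left(q \right)} = \frac{-2 + q}{3 + q}$
$w{\left(z \right)} = \frac{5}{2}$ ($w{\left(z \right)} = -1 + \frac{-2 - 5}{3 - 5} = -1 + \frac{1}{-2} \left(-7\right) = -1 - - \frac{7}{2} = -1 + \frac{7}{2} = \frac{5}{2}$)
$Q = - \frac{127}{2}$ ($Q = \frac{5}{2} - 66 = - \frac{127}{2} \approx -63.5$)
$0 X r{\left(3,6 \right)} Q = 0 \left(-9\right) 6 \left(- \frac{127}{2}\right) = 0 \cdot 6 \left(- \frac{127}{2}\right) = 0 \left(- \frac{127}{2}\right) = 0$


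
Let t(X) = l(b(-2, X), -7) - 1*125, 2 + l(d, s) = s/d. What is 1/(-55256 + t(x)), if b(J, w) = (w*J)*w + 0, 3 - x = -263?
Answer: -20216/1119622727 ≈ -1.8056e-5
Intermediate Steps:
x = 266 (x = 3 - 1*(-263) = 3 + 263 = 266)
b(J, w) = J*w**2 (b(J, w) = (J*w)*w + 0 = J*w**2 + 0 = J*w**2)
l(d, s) = -2 + s/d
t(X) = -127 + 7/(2*X**2) (t(X) = (-2 - 7*(-1/(2*X**2))) - 1*125 = (-2 - (-7)/(2*X**2)) - 125 = (-2 + 7/(2*X**2)) - 125 = -127 + 7/(2*X**2))
1/(-55256 + t(x)) = 1/(-55256 + (-127 + (7/2)/266**2)) = 1/(-55256 + (-127 + (7/2)*(1/70756))) = 1/(-55256 + (-127 + 1/20216)) = 1/(-55256 - 2567431/20216) = 1/(-1119622727/20216) = -20216/1119622727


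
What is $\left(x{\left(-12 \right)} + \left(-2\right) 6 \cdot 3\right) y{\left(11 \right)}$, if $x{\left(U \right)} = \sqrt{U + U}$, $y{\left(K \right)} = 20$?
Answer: $-720 + 40 i \sqrt{6} \approx -720.0 + 97.98 i$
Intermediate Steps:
$x{\left(U \right)} = \sqrt{2} \sqrt{U}$ ($x{\left(U \right)} = \sqrt{2 U} = \sqrt{2} \sqrt{U}$)
$\left(x{\left(-12 \right)} + \left(-2\right) 6 \cdot 3\right) y{\left(11 \right)} = \left(\sqrt{2} \sqrt{-12} + \left(-2\right) 6 \cdot 3\right) 20 = \left(\sqrt{2} \cdot 2 i \sqrt{3} - 36\right) 20 = \left(2 i \sqrt{6} - 36\right) 20 = \left(-36 + 2 i \sqrt{6}\right) 20 = -720 + 40 i \sqrt{6}$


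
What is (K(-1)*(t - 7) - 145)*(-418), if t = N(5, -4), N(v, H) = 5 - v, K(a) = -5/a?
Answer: 75240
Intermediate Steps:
t = 0 (t = 5 - 1*5 = 5 - 5 = 0)
(K(-1)*(t - 7) - 145)*(-418) = ((-5/(-1))*(0 - 7) - 145)*(-418) = (-5*(-1)*(-7) - 145)*(-418) = (5*(-7) - 145)*(-418) = (-35 - 145)*(-418) = -180*(-418) = 75240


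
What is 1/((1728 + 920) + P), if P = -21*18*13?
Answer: -1/2266 ≈ -0.00044131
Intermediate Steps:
P = -4914 (P = -378*13 = -4914)
1/((1728 + 920) + P) = 1/((1728 + 920) - 4914) = 1/(2648 - 4914) = 1/(-2266) = -1/2266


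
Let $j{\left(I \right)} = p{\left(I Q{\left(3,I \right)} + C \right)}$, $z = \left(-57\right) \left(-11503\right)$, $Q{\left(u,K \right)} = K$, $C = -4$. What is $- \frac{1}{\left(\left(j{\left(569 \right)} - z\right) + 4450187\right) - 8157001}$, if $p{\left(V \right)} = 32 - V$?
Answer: $\frac{1}{4686210} \approx 2.1339 \cdot 10^{-7}$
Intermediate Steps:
$z = 655671$
$j{\left(I \right)} = 36 - I^{2}$ ($j{\left(I \right)} = 32 - \left(I I - 4\right) = 32 - \left(I^{2} - 4\right) = 32 - \left(-4 + I^{2}\right) = 36 - I^{2}$)
$- \frac{1}{\left(\left(j{\left(569 \right)} - z\right) + 4450187\right) - 8157001} = - \frac{1}{\left(\left(\left(36 - 569^{2}\right) - 655671\right) + 4450187\right) - 8157001} = - \frac{1}{\left(\left(\left(36 - 323761\right) - 655671\right) + 4450187\right) - 8157001} = - \frac{1}{\left(\left(-323725 - 655671\right) + 4450187\right) - 8157001} = - \frac{1}{\left(-979396 + 4450187\right) - 8157001} = - \frac{1}{3470791 - 8157001} = - \frac{1}{-4686210} = \left(-1\right) \left(- \frac{1}{4686210}\right) = \frac{1}{4686210}$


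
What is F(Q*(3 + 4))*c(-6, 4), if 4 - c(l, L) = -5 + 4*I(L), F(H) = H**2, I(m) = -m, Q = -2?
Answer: 4900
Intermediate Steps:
c(l, L) = 9 + 4*L (c(l, L) = 4 - (-5 + 4*(-L)) = 4 - (-5 - 4*L) = 4 + (5 + 4*L) = 9 + 4*L)
F(Q*(3 + 4))*c(-6, 4) = (-2*(3 + 4))**2*(9 + 4*4) = (-2*7)**2*(9 + 16) = (-14)**2*25 = 196*25 = 4900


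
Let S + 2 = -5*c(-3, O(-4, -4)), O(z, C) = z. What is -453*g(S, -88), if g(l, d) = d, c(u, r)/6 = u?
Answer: 39864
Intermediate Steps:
c(u, r) = 6*u
S = 88 (S = -2 - 30*(-3) = -2 - 5*(-18) = -2 + 90 = 88)
-453*g(S, -88) = -453*(-88) = 39864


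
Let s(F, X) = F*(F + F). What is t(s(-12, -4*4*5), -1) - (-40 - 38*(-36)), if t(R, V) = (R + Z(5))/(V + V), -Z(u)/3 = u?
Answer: -2929/2 ≈ -1464.5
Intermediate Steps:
s(F, X) = 2*F² (s(F, X) = F*(2*F) = 2*F²)
Z(u) = -3*u
t(R, V) = (-15 + R)/(2*V) (t(R, V) = (R - 3*5)/(V + V) = (R - 15)/((2*V)) = (-15 + R)*(1/(2*V)) = (-15 + R)/(2*V))
t(s(-12, -4*4*5), -1) - (-40 - 38*(-36)) = (½)*(-15 + 2*(-12)²)/(-1) - (-40 - 38*(-36)) = (½)*(-1)*(-15 + 2*144) - (-40 + 1368) = (½)*(-1)*(-15 + 288) - 1*1328 = (½)*(-1)*273 - 1328 = -273/2 - 1328 = -2929/2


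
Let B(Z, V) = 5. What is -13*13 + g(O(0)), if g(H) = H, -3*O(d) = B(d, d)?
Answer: -512/3 ≈ -170.67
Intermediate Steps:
O(d) = -5/3 (O(d) = -1/3*5 = -5/3)
-13*13 + g(O(0)) = -13*13 - 5/3 = -169 - 5/3 = -512/3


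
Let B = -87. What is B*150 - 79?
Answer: -13129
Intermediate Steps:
B*150 - 79 = -87*150 - 79 = -13050 - 79 = -13129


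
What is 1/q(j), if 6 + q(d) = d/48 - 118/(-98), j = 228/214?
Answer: -41944/200229 ≈ -0.20948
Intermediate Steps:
j = 114/107 (j = 228*(1/214) = 114/107 ≈ 1.0654)
q(d) = -235/49 + d/48 (q(d) = -6 + (d/48 - 118/(-98)) = -6 + (d*(1/48) - 118*(-1/98)) = -6 + (d/48 + 59/49) = -6 + (59/49 + d/48) = -235/49 + d/48)
1/q(j) = 1/(-235/49 + (1/48)*(114/107)) = 1/(-235/49 + 19/856) = 1/(-200229/41944) = -41944/200229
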